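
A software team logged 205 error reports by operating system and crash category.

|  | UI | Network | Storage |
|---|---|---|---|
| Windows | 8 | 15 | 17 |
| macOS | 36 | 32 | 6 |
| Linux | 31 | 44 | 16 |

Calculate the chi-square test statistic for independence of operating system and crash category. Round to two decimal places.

Row totals: 40, 74, 91. Column totals: 75, 91, 39. Grand total N = 205.
Expected counts (row total × column total / N):
  Windows, UI: 40×75/205 = 14.634
  Windows, Network: 40×91/205 = 17.756
  Windows, Storage: 40×39/205 = 7.610
  macOS, UI: 74×75/205 = 27.073
  macOS, Network: 74×91/205 = 32.849
  macOS, Storage: 74×39/205 = 14.078
  Linux, UI: 91×75/205 = 33.293
  Linux, Network: 91×91/205 = 40.395
  Linux, Storage: 91×39/205 = 17.312
Contributions (O − E)²/E:
  (8 − 14.634)²/14.634 = 3.0074
  (15 − 17.756)²/17.756 = 0.4278
  (17 − 7.610)²/7.610 = 11.5863
  (36 − 27.073)²/27.073 = 2.9436
  (32 − 32.849)²/32.849 = 0.0219
  (6 − 14.078)²/14.078 = 4.6352
  (31 − 33.293)²/33.293 = 0.1579
  (44 − 40.395)²/40.395 = 0.3217
  (16 − 17.312)²/17.312 = 0.0994
χ² = 3.0074 + 0.4278 + 11.5863 + 2.9436 + 0.0219 + 4.6352 + 0.1579 + 0.3217 + 0.0994 = 23.20

23.20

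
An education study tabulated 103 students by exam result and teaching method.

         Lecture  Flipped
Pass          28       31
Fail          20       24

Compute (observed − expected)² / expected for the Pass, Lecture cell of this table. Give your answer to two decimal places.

Row total (Pass) = 59; column total (Lecture) = 48; N = 103.
Expected count E = 59 × 48 / 103 = 27.495.
Contribution = (O − E)²/E = (28 − 27.495)² / 27.495 = 0.01.

0.01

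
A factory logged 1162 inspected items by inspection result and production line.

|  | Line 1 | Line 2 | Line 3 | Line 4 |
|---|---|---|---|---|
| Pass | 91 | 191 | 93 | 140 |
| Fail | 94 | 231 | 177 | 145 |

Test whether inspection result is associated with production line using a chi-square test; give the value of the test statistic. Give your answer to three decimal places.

Row totals: 515, 647. Column totals: 185, 422, 270, 285. Grand total N = 1162.
Expected counts (row total × column total / N):
  Pass, Line 1: 515×185/1162 = 81.9923
  Pass, Line 2: 515×422/1162 = 187.0310
  Pass, Line 3: 515×270/1162 = 119.6644
  Pass, Line 4: 515×285/1162 = 126.3124
  Fail, Line 1: 647×185/1162 = 103.0077
  Fail, Line 2: 647×422/1162 = 234.9690
  Fail, Line 3: 647×270/1162 = 150.3356
  Fail, Line 4: 647×285/1162 = 158.6876
Contributions (O − E)²/E:
  (91 − 81.9923)²/81.9923 = 0.9896
  (191 − 187.0310)²/187.0310 = 0.0842
  (93 − 119.6644)²/119.6644 = 5.9415
  (140 − 126.3124)²/126.3124 = 1.4832
  (94 − 103.0077)²/103.0077 = 0.7877
  (231 − 234.9690)²/234.9690 = 0.0670
  (177 − 150.3356)²/150.3356 = 4.7294
  (145 − 158.6876)²/158.6876 = 1.1806
χ² = 0.9896 + 0.0842 + 5.9415 + 1.4832 + 0.7877 + 0.0670 + 4.7294 + 1.1806 = 15.263

15.263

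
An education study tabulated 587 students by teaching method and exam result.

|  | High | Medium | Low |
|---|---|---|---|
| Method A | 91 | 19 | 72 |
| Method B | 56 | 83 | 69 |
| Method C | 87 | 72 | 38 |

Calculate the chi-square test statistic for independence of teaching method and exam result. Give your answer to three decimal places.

61.047

Row totals: 182, 208, 197. Column totals: 234, 174, 179. Grand total N = 587.
Expected counts (row total × column total / N):
  Method A, High: 182×234/587 = 72.5520
  Method A, Medium: 182×174/587 = 53.9489
  Method A, Low: 182×179/587 = 55.4991
  Method B, High: 208×234/587 = 82.9165
  Method B, Medium: 208×174/587 = 61.6559
  Method B, Low: 208×179/587 = 63.4276
  Method C, High: 197×234/587 = 78.5315
  Method C, Medium: 197×174/587 = 58.3952
  Method C, Low: 197×179/587 = 60.0733
Contributions (O − E)²/E:
  (91 − 72.5520)²/72.5520 = 4.6908
  (19 − 53.9489)²/53.9489 = 22.6404
  (72 − 55.4991)²/55.4991 = 4.9060
  (56 − 82.9165)²/82.9165 = 8.7377
  (83 − 61.6559)²/61.6559 = 7.3889
  (69 − 63.4276)²/63.4276 = 0.4896
  (87 − 78.5315)²/78.5315 = 0.9132
  (72 − 58.3952)²/58.3952 = 3.1696
  (38 − 60.0733)²/60.0733 = 8.1106
χ² = 4.6908 + 22.6404 + 4.9060 + 8.7377 + 7.3889 + 0.4896 + 0.9132 + 3.1696 + 8.1106 = 61.047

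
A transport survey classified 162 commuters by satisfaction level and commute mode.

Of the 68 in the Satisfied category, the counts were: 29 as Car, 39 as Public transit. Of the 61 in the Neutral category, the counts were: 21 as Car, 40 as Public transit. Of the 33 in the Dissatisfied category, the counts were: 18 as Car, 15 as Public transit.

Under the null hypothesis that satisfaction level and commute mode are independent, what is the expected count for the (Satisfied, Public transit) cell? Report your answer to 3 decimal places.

39.457

Row total (Satisfied) = 68; column total (Public transit) = 94; grand total N = 162.
Expected count = (row total × column total) / N = 68 × 94 / 162 = 39.457.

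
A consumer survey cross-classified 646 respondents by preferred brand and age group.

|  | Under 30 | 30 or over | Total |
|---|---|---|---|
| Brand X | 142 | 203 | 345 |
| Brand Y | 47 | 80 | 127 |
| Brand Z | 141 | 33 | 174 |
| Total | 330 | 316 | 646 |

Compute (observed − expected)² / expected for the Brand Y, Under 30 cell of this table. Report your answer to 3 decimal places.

4.926

Row total (Brand Y) = 127; column total (Under 30) = 330; N = 646.
Expected count E = 127 × 330 / 646 = 64.8762.
Contribution = (O − E)²/E = (47 − 64.8762)² / 64.8762 = 4.926.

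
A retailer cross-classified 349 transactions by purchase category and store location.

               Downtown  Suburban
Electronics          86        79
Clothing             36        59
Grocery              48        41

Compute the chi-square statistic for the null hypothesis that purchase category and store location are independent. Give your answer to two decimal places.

6.19

Row totals: 165, 95, 89. Column totals: 170, 179. Grand total N = 349.
Expected counts (row total × column total / N):
  Electronics, Downtown: 165×170/349 = 80.372
  Electronics, Suburban: 165×179/349 = 84.628
  Clothing, Downtown: 95×170/349 = 46.275
  Clothing, Suburban: 95×179/349 = 48.725
  Grocery, Downtown: 89×170/349 = 43.352
  Grocery, Suburban: 89×179/349 = 45.648
Contributions (O − E)²/E:
  (86 − 80.372)²/80.372 = 0.3941
  (79 − 84.628)²/84.628 = 0.3743
  (36 − 46.275)²/46.275 = 2.2815
  (59 − 48.725)²/48.725 = 2.1668
  (48 − 43.352)²/43.352 = 0.4983
  (41 − 45.648)²/45.648 = 0.4733
χ² = 0.3941 + 0.3743 + 2.2815 + 2.1668 + 0.4983 + 0.4733 = 6.19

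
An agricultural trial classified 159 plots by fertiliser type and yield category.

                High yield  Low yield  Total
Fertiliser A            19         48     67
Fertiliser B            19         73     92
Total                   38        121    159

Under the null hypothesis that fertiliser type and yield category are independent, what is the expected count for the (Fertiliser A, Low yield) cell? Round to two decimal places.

50.99

Row total (Fertiliser A) = 67; column total (Low yield) = 121; grand total N = 159.
Expected count = (row total × column total) / N = 67 × 121 / 159 = 50.99.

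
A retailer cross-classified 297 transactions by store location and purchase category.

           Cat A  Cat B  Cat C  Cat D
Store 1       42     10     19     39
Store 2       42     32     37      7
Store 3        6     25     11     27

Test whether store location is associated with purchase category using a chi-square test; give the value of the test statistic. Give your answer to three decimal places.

Row totals: 110, 118, 69. Column totals: 90, 67, 67, 73. Grand total N = 297.
Expected counts (row total × column total / N):
  Store 1, Cat A: 110×90/297 = 33.3333
  Store 1, Cat B: 110×67/297 = 24.8148
  Store 1, Cat C: 110×67/297 = 24.8148
  Store 1, Cat D: 110×73/297 = 27.0370
  Store 2, Cat A: 118×90/297 = 35.7576
  Store 2, Cat B: 118×67/297 = 26.6195
  Store 2, Cat C: 118×67/297 = 26.6195
  Store 2, Cat D: 118×73/297 = 29.0034
  Store 3, Cat A: 69×90/297 = 20.9091
  Store 3, Cat B: 69×67/297 = 15.5657
  Store 3, Cat C: 69×67/297 = 15.5657
  Store 3, Cat D: 69×73/297 = 16.9596
Contributions (O − E)²/E:
  (42 − 33.3333)²/33.3333 = 2.2534
  (10 − 24.8148)²/24.8148 = 8.8447
  (19 − 24.8148)²/24.8148 = 1.3626
  (39 − 27.0370)²/27.0370 = 5.2932
  (42 − 35.7576)²/35.7576 = 1.0898
  (32 − 26.6195)²/26.6195 = 1.0875
  (37 − 26.6195)²/26.6195 = 4.0480
  (7 − 29.0034)²/29.0034 = 16.6929
  (6 − 20.9091)²/20.9091 = 10.6308
  (25 − 15.5657)²/15.5657 = 5.7181
  (11 − 15.5657)²/15.5657 = 1.3392
  (27 − 16.9596)²/16.9596 = 5.9441
χ² = 2.2534 + 8.8447 + 1.3626 + 5.2932 + 1.0898 + 1.0875 + 4.0480 + 16.6929 + 10.6308 + 5.7181 + 1.3392 + 5.9441 = 64.304

64.304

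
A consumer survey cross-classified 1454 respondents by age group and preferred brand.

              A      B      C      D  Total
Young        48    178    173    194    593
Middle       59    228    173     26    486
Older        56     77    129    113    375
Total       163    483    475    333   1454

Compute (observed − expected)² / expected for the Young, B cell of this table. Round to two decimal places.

1.83

Row total (Young) = 593; column total (B) = 483; N = 1454.
Expected count E = 593 × 483 / 1454 = 196.987.
Contribution = (O − E)²/E = (178 − 196.987)² / 196.987 = 1.83.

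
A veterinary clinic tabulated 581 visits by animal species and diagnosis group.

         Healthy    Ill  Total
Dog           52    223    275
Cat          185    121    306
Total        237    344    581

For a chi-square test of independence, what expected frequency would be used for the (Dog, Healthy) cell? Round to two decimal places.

112.18

Row total (Dog) = 275; column total (Healthy) = 237; grand total N = 581.
Expected count = (row total × column total) / N = 275 × 237 / 581 = 112.18.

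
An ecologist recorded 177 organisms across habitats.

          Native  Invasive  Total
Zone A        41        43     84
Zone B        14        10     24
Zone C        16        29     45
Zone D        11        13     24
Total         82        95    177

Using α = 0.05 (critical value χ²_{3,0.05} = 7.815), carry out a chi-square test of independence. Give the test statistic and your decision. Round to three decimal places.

3.702; fail to reject H₀

Grand total N = 177.
Expected counts (row total × column total / N):
  Zone A, Native: 84×82/177 = 38.9153
  Zone A, Invasive: 84×95/177 = 45.0847
  Zone B, Native: 24×82/177 = 11.1186
  Zone B, Invasive: 24×95/177 = 12.8814
  Zone C, Native: 45×82/177 = 20.8475
  Zone C, Invasive: 45×95/177 = 24.1525
  Zone D, Native: 24×82/177 = 11.1186
  Zone D, Invasive: 24×95/177 = 12.8814
Contributions (O − E)²/E:
  (41 − 38.9153)²/38.9153 = 0.1117
  (43 − 45.0847)²/45.0847 = 0.0964
  (14 − 11.1186)²/11.1186 = 0.7467
  (10 − 12.8814)²/12.8814 = 0.6445
  (16 − 20.8475)²/20.8475 = 1.1271
  (29 − 24.1525)²/24.1525 = 0.9729
  (11 − 11.1186)²/11.1186 = 0.0013
  (13 − 12.8814)²/12.8814 = 0.0011
χ² = 0.1117 + 0.0964 + 0.7467 + 0.6445 + 1.1271 + 0.9729 + 0.0013 + 0.0011 = 3.702
df = (4−1)(2−1) = 3. Since 3.702 < 7.815, fail to reject the null hypothesis of independence at α = 0.05.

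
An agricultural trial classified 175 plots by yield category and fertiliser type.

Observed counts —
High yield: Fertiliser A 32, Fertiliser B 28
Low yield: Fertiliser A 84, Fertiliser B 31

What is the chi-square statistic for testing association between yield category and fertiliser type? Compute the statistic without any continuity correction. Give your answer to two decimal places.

6.85

Row totals: 60, 115. Column totals: 116, 59. Grand total N = 175.
Expected counts (row total × column total / N):
  High yield, Fertiliser A: 60×116/175 = 39.771
  High yield, Fertiliser B: 60×59/175 = 20.229
  Low yield, Fertiliser A: 115×116/175 = 76.229
  Low yield, Fertiliser B: 115×59/175 = 38.771
Contributions (O − E)²/E:
  (32 − 39.771)²/39.771 = 1.5184
  (28 − 20.229)²/20.229 = 2.9852
  (84 − 76.229)²/76.229 = 0.7922
  (31 − 38.771)²/38.771 = 1.5576
χ² = 1.5184 + 2.9852 + 0.7922 + 1.5576 = 6.85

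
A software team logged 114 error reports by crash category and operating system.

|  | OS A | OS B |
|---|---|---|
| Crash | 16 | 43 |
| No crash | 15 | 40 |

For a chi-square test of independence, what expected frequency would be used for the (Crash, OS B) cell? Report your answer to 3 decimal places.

42.956

Row total (Crash) = 59; column total (OS B) = 83; grand total N = 114.
Expected count = (row total × column total) / N = 59 × 83 / 114 = 42.956.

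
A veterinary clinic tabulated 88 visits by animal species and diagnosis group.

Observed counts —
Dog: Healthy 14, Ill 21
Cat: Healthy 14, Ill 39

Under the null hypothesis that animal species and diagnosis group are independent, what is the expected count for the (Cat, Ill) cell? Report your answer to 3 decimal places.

36.136

Row total (Cat) = 53; column total (Ill) = 60; grand total N = 88.
Expected count = (row total × column total) / N = 53 × 60 / 88 = 36.136.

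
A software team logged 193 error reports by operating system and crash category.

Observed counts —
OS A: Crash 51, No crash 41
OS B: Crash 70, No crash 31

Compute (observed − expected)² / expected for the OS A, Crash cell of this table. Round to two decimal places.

0.77

Row total (OS A) = 92; column total (Crash) = 121; N = 193.
Expected count E = 92 × 121 / 193 = 57.679.
Contribution = (O − E)²/E = (51 − 57.679)² / 57.679 = 0.77.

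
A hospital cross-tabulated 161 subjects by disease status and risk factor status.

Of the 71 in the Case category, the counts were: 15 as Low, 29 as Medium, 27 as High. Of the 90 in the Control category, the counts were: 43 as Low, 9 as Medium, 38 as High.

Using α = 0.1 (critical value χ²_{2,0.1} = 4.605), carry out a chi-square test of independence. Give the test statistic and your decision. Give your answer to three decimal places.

23.997; reject H₀

Row totals: 71, 90. Column totals: 58, 38, 65. Grand total N = 161.
Expected counts (row total × column total / N):
  Case, Low: 71×58/161 = 25.5776
  Case, Medium: 71×38/161 = 16.7578
  Case, High: 71×65/161 = 28.6646
  Control, Low: 90×58/161 = 32.4224
  Control, Medium: 90×38/161 = 21.2422
  Control, High: 90×65/161 = 36.3354
Contributions (O − E)²/E:
  (15 − 25.5776)²/25.5776 = 4.3744
  (29 − 16.7578)²/16.7578 = 8.9434
  (27 − 28.6646)²/28.6646 = 0.0967
  (43 − 32.4224)²/32.4224 = 3.4509
  (9 − 21.2422)²/21.2422 = 7.0554
  (38 − 36.3354)²/36.3354 = 0.0763
χ² = 4.3744 + 8.9434 + 0.0967 + 3.4509 + 7.0554 + 0.0763 = 23.997
df = (2−1)(3−1) = 2. Since 23.997 > 4.605, reject the null hypothesis of independence at α = 0.1.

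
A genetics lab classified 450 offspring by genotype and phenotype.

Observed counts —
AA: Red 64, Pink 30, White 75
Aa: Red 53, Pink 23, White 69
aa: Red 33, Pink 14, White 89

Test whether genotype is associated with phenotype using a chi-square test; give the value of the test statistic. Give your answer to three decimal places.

Row totals: 169, 145, 136. Column totals: 150, 67, 233. Grand total N = 450.
Expected counts (row total × column total / N):
  AA, Red: 169×150/450 = 56.3333
  AA, Pink: 169×67/450 = 25.1622
  AA, White: 169×233/450 = 87.5044
  Aa, Red: 145×150/450 = 48.3333
  Aa, Pink: 145×67/450 = 21.5889
  Aa, White: 145×233/450 = 75.0778
  aa, Red: 136×150/450 = 45.3333
  aa, Pink: 136×67/450 = 20.2489
  aa, White: 136×233/450 = 70.4178
Contributions (O − E)²/E:
  (64 − 56.3333)²/56.3333 = 1.0434
  (30 − 25.1622)²/25.1622 = 0.9301
  (75 − 87.5044)²/87.5044 = 1.7869
  (53 − 48.3333)²/48.3333 = 0.4506
  (23 − 21.5889)²/21.5889 = 0.0922
  (69 − 75.0778)²/75.0778 = 0.4920
  (33 − 45.3333)²/45.3333 = 3.3554
  (14 − 20.2489)²/20.2489 = 1.9284
  (89 − 70.4178)²/70.4178 = 4.9036
χ² = 1.0434 + 0.9301 + 1.7869 + 0.4506 + 0.0922 + 0.4920 + 3.3554 + 1.9284 + 4.9036 = 14.983

14.983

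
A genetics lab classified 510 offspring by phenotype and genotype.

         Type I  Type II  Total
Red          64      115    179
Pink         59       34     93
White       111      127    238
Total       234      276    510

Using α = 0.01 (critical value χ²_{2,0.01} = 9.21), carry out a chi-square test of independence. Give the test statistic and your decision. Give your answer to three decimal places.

18.997; reject H₀

Grand total N = 510.
Expected counts (row total × column total / N):
  Red, Type I: 179×234/510 = 82.1294
  Red, Type II: 179×276/510 = 96.8706
  Pink, Type I: 93×234/510 = 42.6706
  Pink, Type II: 93×276/510 = 50.3294
  White, Type I: 238×234/510 = 109.2000
  White, Type II: 238×276/510 = 128.8000
Contributions (O − E)²/E:
  (64 − 82.1294)²/82.1294 = 4.0019
  (115 − 96.8706)²/96.8706 = 3.3929
  (59 − 42.6706)²/42.6706 = 6.2490
  (34 − 50.3294)²/50.3294 = 5.2981
  (111 − 109.2000)²/109.2000 = 0.0297
  (127 − 128.8000)²/128.8000 = 0.0252
χ² = 4.0019 + 3.3929 + 6.2490 + 5.2981 + 0.0297 + 0.0252 = 18.997
df = (3−1)(2−1) = 2. Since 18.997 > 9.21, reject the null hypothesis of independence at α = 0.01.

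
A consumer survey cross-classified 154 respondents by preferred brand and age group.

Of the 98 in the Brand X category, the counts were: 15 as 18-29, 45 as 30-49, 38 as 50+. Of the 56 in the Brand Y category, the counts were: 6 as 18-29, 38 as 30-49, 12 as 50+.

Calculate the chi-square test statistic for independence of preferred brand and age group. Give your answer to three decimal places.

7.036

Row totals: 98, 56. Column totals: 21, 83, 50. Grand total N = 154.
Expected counts (row total × column total / N):
  Brand X, 18-29: 98×21/154 = 13.3636
  Brand X, 30-49: 98×83/154 = 52.8182
  Brand X, 50+: 98×50/154 = 31.8182
  Brand Y, 18-29: 56×21/154 = 7.6364
  Brand Y, 30-49: 56×83/154 = 30.1818
  Brand Y, 50+: 56×50/154 = 18.1818
Contributions (O − E)²/E:
  (15 − 13.3636)²/13.3636 = 0.2004
  (45 − 52.8182)²/52.8182 = 1.1573
  (38 − 31.8182)²/31.8182 = 1.2010
  (6 − 7.6364)²/7.6364 = 0.3507
  (38 − 30.1818)²/30.1818 = 2.0252
  (12 − 18.1818)²/18.1818 = 2.1018
χ² = 0.2004 + 1.1573 + 1.2010 + 0.3507 + 2.0252 + 2.1018 = 7.036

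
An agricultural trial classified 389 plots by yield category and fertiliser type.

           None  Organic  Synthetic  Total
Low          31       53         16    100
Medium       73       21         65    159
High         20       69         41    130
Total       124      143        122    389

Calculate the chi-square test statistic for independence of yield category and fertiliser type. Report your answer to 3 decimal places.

73.644

Grand total N = 389.
Expected counts (row total × column total / N):
  Low, None: 100×124/389 = 31.8766
  Low, Organic: 100×143/389 = 36.7609
  Low, Synthetic: 100×122/389 = 31.3625
  Medium, None: 159×124/389 = 50.6838
  Medium, Organic: 159×143/389 = 58.4499
  Medium, Synthetic: 159×122/389 = 49.8663
  High, None: 130×124/389 = 41.4396
  High, Organic: 130×143/389 = 47.7892
  High, Synthetic: 130×122/389 = 40.7712
Contributions (O − E)²/E:
  (31 − 31.8766)²/31.8766 = 0.0241
  (53 − 36.7609)²/36.7609 = 7.1736
  (16 − 31.3625)²/31.3625 = 7.5251
  (73 − 50.6838)²/50.6838 = 9.8259
  (21 − 58.4499)²/58.4499 = 23.9948
  (65 − 49.8663)²/49.8663 = 4.5929
  (20 − 41.4396)²/41.4396 = 11.0922
  (69 − 47.7892)²/47.7892 = 9.4142
  (41 − 40.7712)²/40.7712 = 0.0013
χ² = 0.0241 + 7.1736 + 7.5251 + 9.8259 + 23.9948 + 4.5929 + 11.0922 + 9.4142 + 0.0013 = 73.644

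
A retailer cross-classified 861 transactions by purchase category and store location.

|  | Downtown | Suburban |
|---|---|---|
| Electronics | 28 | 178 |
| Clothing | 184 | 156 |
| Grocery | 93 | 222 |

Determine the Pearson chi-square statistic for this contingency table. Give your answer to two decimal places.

Row totals: 206, 340, 315. Column totals: 305, 556. Grand total N = 861.
Expected counts (row total × column total / N):
  Electronics, Downtown: 206×305/861 = 72.973
  Electronics, Suburban: 206×556/861 = 133.027
  Clothing, Downtown: 340×305/861 = 120.441
  Clothing, Suburban: 340×556/861 = 219.559
  Grocery, Downtown: 315×305/861 = 111.585
  Grocery, Suburban: 315×556/861 = 203.415
Contributions (O − E)²/E:
  (28 − 72.973)²/72.973 = 27.7167
  (178 − 133.027)²/133.027 = 15.2042
  (184 − 120.441)²/120.441 = 33.5413
  (156 − 219.559)²/219.559 = 18.3994
  (93 − 111.585)²/111.585 = 3.0954
  (222 − 203.415)²/203.415 = 1.6980
χ² = 27.7167 + 15.2042 + 33.5413 + 18.3994 + 3.0954 + 1.6980 = 99.66

99.66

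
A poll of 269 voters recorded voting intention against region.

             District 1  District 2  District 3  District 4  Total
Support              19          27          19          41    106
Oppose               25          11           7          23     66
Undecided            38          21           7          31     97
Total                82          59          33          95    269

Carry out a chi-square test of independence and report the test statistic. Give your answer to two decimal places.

Grand total N = 269.
Expected counts (row total × column total / N):
  Support, District 1: 106×82/269 = 32.3123
  Support, District 2: 106×59/269 = 23.2491
  Support, District 3: 106×33/269 = 13.0037
  Support, District 4: 106×95/269 = 37.4349
  Oppose, District 1: 66×82/269 = 20.1190
  Oppose, District 2: 66×59/269 = 14.4758
  Oppose, District 3: 66×33/269 = 8.0967
  Oppose, District 4: 66×95/269 = 23.3086
  Undecided, District 1: 97×82/269 = 29.5688
  Undecided, District 2: 97×59/269 = 21.2751
  Undecided, District 3: 97×33/269 = 11.8996
  Undecided, District 4: 97×95/269 = 34.2565
Contributions (O − E)²/E:
  (19 − 32.3123)²/32.3123 = 5.4845
  (27 − 23.2491)²/23.2491 = 0.6052
  (19 − 13.0037)²/13.0037 = 2.7650
  (41 − 37.4349)²/37.4349 = 0.3395
  (25 − 20.1190)²/20.1190 = 1.1842
  (11 − 14.4758)²/14.4758 = 0.8346
  (7 − 8.0967)²/8.0967 = 0.1485
  (23 − 23.3086)²/23.3086 = 0.0041
  (38 − 29.5688)²/29.5688 = 2.4041
  (21 − 21.2751)²/21.2751 = 0.0036
  (7 − 11.8996)²/11.8996 = 2.0174
  (31 − 34.2565)²/34.2565 = 0.3096
χ² = 5.4845 + 0.6052 + 2.7650 + 0.3395 + 1.1842 + 0.8346 + 0.1485 + 0.0041 + 2.4041 + 0.0036 + 2.0174 + 0.3096 = 16.10

16.10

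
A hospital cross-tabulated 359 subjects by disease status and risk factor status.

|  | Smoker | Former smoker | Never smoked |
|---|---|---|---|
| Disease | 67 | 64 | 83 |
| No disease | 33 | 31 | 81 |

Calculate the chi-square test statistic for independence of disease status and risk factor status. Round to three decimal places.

Row totals: 214, 145. Column totals: 100, 95, 164. Grand total N = 359.
Expected counts (row total × column total / N):
  Disease, Smoker: 214×100/359 = 59.6100
  Disease, Former smoker: 214×95/359 = 56.6295
  Disease, Never smoked: 214×164/359 = 97.7604
  No disease, Smoker: 145×100/359 = 40.3900
  No disease, Former smoker: 145×95/359 = 38.3705
  No disease, Never smoked: 145×164/359 = 66.2396
Contributions (O − E)²/E:
  (67 − 59.6100)²/59.6100 = 0.9162
  (64 − 56.6295)²/56.6295 = 0.9593
  (83 − 97.7604)²/97.7604 = 2.2286
  (33 − 40.3900)²/40.3900 = 1.3521
  (31 − 38.3705)²/38.3705 = 1.4158
  (81 − 66.2396)²/66.2396 = 3.2891
χ² = 0.9162 + 0.9593 + 2.2286 + 1.3521 + 1.4158 + 3.2891 = 10.161

10.161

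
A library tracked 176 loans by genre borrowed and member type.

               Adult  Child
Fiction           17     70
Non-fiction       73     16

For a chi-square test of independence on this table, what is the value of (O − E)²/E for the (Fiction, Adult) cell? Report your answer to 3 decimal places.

16.985

Row total (Fiction) = 87; column total (Adult) = 90; N = 176.
Expected count E = 87 × 90 / 176 = 44.48864.
Contribution = (O − E)²/E = (17 − 44.48864)² / 44.48864 = 16.985.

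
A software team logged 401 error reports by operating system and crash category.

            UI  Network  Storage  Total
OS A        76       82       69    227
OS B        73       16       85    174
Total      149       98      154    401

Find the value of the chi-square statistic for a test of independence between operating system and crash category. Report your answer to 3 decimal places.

39.863

Grand total N = 401.
Expected counts (row total × column total / N):
  OS A, UI: 227×149/401 = 84.34663
  OS A, Network: 227×98/401 = 55.47631
  OS A, Storage: 227×154/401 = 87.17706
  OS B, UI: 174×149/401 = 64.65337
  OS B, Network: 174×98/401 = 42.52369
  OS B, Storage: 174×154/401 = 66.82294
Contributions (O − E)²/E:
  (76 − 84.34663)²/84.34663 = 0.8260
  (82 − 55.47631)²/55.47631 = 12.6812
  (69 − 87.17706)²/87.17706 = 3.7901
  (73 − 64.65337)²/64.65337 = 1.0775
  (16 − 42.52369)²/42.52369 = 16.5439
  (85 − 66.82294)²/66.82294 = 4.9445
χ² = 0.8260 + 12.6812 + 3.7901 + 1.0775 + 16.5439 + 4.9445 = 39.863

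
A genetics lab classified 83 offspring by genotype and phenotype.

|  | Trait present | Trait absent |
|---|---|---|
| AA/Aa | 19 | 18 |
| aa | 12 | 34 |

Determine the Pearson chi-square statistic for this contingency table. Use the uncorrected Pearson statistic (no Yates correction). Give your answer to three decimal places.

Row totals: 37, 46. Column totals: 31, 52. Grand total N = 83.
Expected counts (row total × column total / N):
  AA/Aa, Trait present: 37×31/83 = 13.8193
  AA/Aa, Trait absent: 37×52/83 = 23.1807
  aa, Trait present: 46×31/83 = 17.1807
  aa, Trait absent: 46×52/83 = 28.8193
Contributions (O − E)²/E:
  (19 − 13.8193)²/13.8193 = 1.9422
  (18 − 23.1807)²/23.1807 = 1.1578
  (12 − 17.1807)²/17.1807 = 1.5622
  (34 − 28.8193)²/28.8193 = 0.9313
χ² = 1.9422 + 1.1578 + 1.5622 + 0.9313 = 5.594

5.594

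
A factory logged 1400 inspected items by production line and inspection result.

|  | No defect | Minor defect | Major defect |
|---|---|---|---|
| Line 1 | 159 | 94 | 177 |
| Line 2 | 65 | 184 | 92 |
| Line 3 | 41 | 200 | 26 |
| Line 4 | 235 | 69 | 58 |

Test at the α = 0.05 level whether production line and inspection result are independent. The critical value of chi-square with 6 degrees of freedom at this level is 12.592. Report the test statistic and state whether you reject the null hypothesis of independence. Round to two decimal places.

402.19; reject H₀

Row totals: 430, 341, 267, 362. Column totals: 500, 547, 353. Grand total N = 1400.
Expected counts (row total × column total / N):
  Line 1, No defect: 430×500/1400 = 153.571
  Line 1, Minor defect: 430×547/1400 = 168.007
  Line 1, Major defect: 430×353/1400 = 108.421
  Line 2, No defect: 341×500/1400 = 121.786
  Line 2, Minor defect: 341×547/1400 = 133.234
  Line 2, Major defect: 341×353/1400 = 85.981
  Line 3, No defect: 267×500/1400 = 95.357
  Line 3, Minor defect: 267×547/1400 = 104.321
  Line 3, Major defect: 267×353/1400 = 67.322
  Line 4, No defect: 362×500/1400 = 129.286
  Line 4, Minor defect: 362×547/1400 = 141.439
  Line 4, Major defect: 362×353/1400 = 91.276
Contributions (O − E)²/E:
  (159 − 153.571)²/153.571 = 0.1919
  (94 − 168.007)²/168.007 = 32.6000
  (177 − 108.421)²/108.421 = 43.3779
  (65 − 121.786)²/121.786 = 26.4780
  (184 − 133.234)²/133.234 = 19.3433
  (92 − 85.981)²/85.981 = 0.4214
  (41 − 95.357)²/95.357 = 30.9855
  (200 − 104.321)²/104.321 = 87.7529
  (26 − 67.322)²/67.322 = 25.3633
  (235 − 129.286)²/129.286 = 86.4398
  (69 − 141.439)²/141.439 = 37.1002
  (58 − 91.276)²/91.276 = 12.1313
χ² = 0.1919 + 32.6000 + 43.3779 + 26.4780 + 19.3433 + 0.4214 + 30.9855 + 87.7529 + 25.3633 + 86.4398 + 37.1002 + 12.1313 = 402.19
df = (4−1)(3−1) = 6. Since 402.19 > 12.592, reject the null hypothesis of independence at α = 0.05.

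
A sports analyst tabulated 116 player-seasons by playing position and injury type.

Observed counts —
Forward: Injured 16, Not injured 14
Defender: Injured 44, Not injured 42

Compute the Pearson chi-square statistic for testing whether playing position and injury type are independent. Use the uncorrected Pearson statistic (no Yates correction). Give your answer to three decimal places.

0.042

Row totals: 30, 86. Column totals: 60, 56. Grand total N = 116.
Expected counts (row total × column total / N):
  Forward, Injured: 30×60/116 = 15.5172
  Forward, Not injured: 30×56/116 = 14.4828
  Defender, Injured: 86×60/116 = 44.4828
  Defender, Not injured: 86×56/116 = 41.5172
Contributions (O − E)²/E:
  (16 − 15.5172)²/15.5172 = 0.0150
  (14 − 14.4828)²/14.4828 = 0.0161
  (44 − 44.4828)²/44.4828 = 0.0052
  (42 − 41.5172)²/41.5172 = 0.0056
χ² = 0.0150 + 0.0161 + 0.0052 + 0.0056 = 0.042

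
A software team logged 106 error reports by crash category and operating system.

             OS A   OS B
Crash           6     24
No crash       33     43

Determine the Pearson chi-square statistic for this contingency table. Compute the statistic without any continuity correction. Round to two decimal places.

5.07

Row totals: 30, 76. Column totals: 39, 67. Grand total N = 106.
Expected counts (row total × column total / N):
  Crash, OS A: 30×39/106 = 11.038
  Crash, OS B: 30×67/106 = 18.962
  No crash, OS A: 76×39/106 = 27.962
  No crash, OS B: 76×67/106 = 48.038
Contributions (O − E)²/E:
  (6 − 11.038)²/11.038 = 2.2995
  (24 − 18.962)²/18.962 = 1.3385
  (33 − 27.962)²/27.962 = 0.9077
  (43 − 48.038)²/48.038 = 0.5284
χ² = 2.2995 + 1.3385 + 0.9077 + 0.5284 = 5.07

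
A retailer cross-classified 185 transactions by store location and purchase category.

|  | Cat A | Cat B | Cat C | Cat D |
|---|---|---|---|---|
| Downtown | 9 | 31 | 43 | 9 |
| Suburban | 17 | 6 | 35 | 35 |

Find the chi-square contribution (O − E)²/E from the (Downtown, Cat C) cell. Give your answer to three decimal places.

Row total (Downtown) = 92; column total (Cat C) = 78; N = 185.
Expected count E = 92 × 78 / 185 = 38.78919.
Contribution = (O − E)²/E = (43 − 38.78919)² / 38.78919 = 0.457.

0.457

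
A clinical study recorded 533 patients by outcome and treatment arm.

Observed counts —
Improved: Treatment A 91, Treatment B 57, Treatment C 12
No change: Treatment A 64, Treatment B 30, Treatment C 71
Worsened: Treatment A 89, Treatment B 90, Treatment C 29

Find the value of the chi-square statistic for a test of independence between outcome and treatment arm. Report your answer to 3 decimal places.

Row totals: 160, 165, 208. Column totals: 244, 177, 112. Grand total N = 533.
Expected counts (row total × column total / N):
  Improved, Treatment A: 160×244/533 = 73.2458
  Improved, Treatment B: 160×177/533 = 53.1332
  Improved, Treatment C: 160×112/533 = 33.6210
  No change, Treatment A: 165×244/533 = 75.5347
  No change, Treatment B: 165×177/533 = 54.7936
  No change, Treatment C: 165×112/533 = 34.6717
  Worsened, Treatment A: 208×244/533 = 95.2195
  Worsened, Treatment B: 208×177/533 = 69.0732
  Worsened, Treatment C: 208×112/533 = 43.7073
Contributions (O − E)²/E:
  (91 − 73.2458)²/73.2458 = 4.3035
  (57 − 53.1332)²/53.1332 = 0.2814
  (12 − 33.6210)²/33.6210 = 13.9040
  (64 − 75.5347)²/75.5347 = 1.7614
  (30 − 54.7936)²/54.7936 = 11.2189
  (71 − 34.6717)²/34.6717 = 38.0641
  (89 − 95.2195)²/95.2195 = 0.4062
  (90 − 69.0732)²/69.0732 = 6.3401
  (29 − 43.7073)²/43.7073 = 4.9489
χ² = 4.3035 + 0.2814 + 13.9040 + 1.7614 + 11.2189 + 38.0641 + 0.4062 + 6.3401 + 4.9489 = 81.229

81.229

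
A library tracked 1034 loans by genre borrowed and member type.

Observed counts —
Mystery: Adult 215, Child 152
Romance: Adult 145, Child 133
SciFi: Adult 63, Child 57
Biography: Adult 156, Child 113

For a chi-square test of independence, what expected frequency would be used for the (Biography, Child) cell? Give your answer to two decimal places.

Row total (Biography) = 269; column total (Child) = 455; grand total N = 1034.
Expected count = (row total × column total) / N = 269 × 455 / 1034 = 118.37.

118.37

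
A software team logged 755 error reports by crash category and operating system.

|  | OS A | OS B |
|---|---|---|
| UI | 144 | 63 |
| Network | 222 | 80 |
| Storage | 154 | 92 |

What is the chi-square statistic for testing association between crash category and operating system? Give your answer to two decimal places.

Row totals: 207, 302, 246. Column totals: 520, 235. Grand total N = 755.
Expected counts (row total × column total / N):
  UI, OS A: 207×520/755 = 142.570
  UI, OS B: 207×235/755 = 64.430
  Network, OS A: 302×520/755 = 208.000
  Network, OS B: 302×235/755 = 94.000
  Storage, OS A: 246×520/755 = 169.430
  Storage, OS B: 246×235/755 = 76.570
Contributions (O − E)²/E:
  (144 − 142.570)²/142.570 = 0.0143
  (63 − 64.430)²/64.430 = 0.0317
  (222 − 208.000)²/208.000 = 0.9423
  (80 − 94.000)²/94.000 = 2.0851
  (154 − 169.430)²/169.430 = 1.4052
  (92 − 76.570)²/76.570 = 3.1094
χ² = 0.0143 + 0.0317 + 0.9423 + 2.0851 + 1.4052 + 3.1094 = 7.59

7.59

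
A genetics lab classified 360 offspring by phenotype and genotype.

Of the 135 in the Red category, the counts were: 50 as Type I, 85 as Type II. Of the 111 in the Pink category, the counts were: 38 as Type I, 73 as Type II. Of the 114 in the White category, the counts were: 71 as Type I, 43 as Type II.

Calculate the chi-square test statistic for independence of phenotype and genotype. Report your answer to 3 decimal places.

Row totals: 135, 111, 114. Column totals: 159, 201. Grand total N = 360.
Expected counts (row total × column total / N):
  Red, Type I: 135×159/360 = 59.6250
  Red, Type II: 135×201/360 = 75.3750
  Pink, Type I: 111×159/360 = 49.0250
  Pink, Type II: 111×201/360 = 61.9750
  White, Type I: 114×159/360 = 50.3500
  White, Type II: 114×201/360 = 63.6500
Contributions (O − E)²/E:
  (50 − 59.6250)²/59.6250 = 1.5537
  (85 − 75.3750)²/75.3750 = 1.2291
  (38 − 49.0250)²/49.0250 = 2.4794
  (73 − 61.9750)²/61.9750 = 1.9613
  (71 − 50.3500)²/50.3500 = 8.4692
  (43 − 63.6500)²/63.6500 = 6.6995
χ² = 1.5537 + 1.2291 + 2.4794 + 1.9613 + 8.4692 + 6.6995 = 22.392

22.392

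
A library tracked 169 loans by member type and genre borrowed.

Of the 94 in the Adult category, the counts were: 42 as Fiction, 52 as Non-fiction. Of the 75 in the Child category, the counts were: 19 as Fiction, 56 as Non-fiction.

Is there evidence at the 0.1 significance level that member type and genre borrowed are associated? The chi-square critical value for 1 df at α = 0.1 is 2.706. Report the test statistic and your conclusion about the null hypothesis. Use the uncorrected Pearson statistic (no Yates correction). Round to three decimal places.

Row totals: 94, 75. Column totals: 61, 108. Grand total N = 169.
Expected counts (row total × column total / N):
  Adult, Fiction: 94×61/169 = 33.9290
  Adult, Non-fiction: 94×108/169 = 60.0710
  Child, Fiction: 75×61/169 = 27.0710
  Child, Non-fiction: 75×108/169 = 47.9290
Contributions (O − E)²/E:
  (42 − 33.9290)²/33.9290 = 1.9199
  (52 − 60.0710)²/60.0710 = 1.0844
  (19 − 27.0710)²/27.0710 = 2.4063
  (56 − 47.9290)²/47.9290 = 1.3591
χ² = 1.9199 + 1.0844 + 2.4063 + 1.3591 = 6.770
df = (2−1)(2−1) = 1. Since 6.770 > 2.706, reject the null hypothesis of independence at α = 0.1.

6.770; reject H₀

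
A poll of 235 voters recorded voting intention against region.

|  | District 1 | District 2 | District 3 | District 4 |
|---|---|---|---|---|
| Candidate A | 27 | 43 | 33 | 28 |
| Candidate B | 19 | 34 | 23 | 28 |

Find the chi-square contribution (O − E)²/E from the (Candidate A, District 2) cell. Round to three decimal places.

Row total (Candidate A) = 131; column total (District 2) = 77; N = 235.
Expected count E = 131 × 77 / 235 = 42.9234.
Contribution = (O − E)²/E = (43 − 42.9234)² / 42.9234 = 0.000.

0.000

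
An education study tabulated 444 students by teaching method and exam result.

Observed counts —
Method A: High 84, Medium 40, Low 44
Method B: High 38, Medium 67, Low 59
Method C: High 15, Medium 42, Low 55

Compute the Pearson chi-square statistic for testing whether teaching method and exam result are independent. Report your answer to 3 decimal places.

51.969

Row totals: 168, 164, 112. Column totals: 137, 149, 158. Grand total N = 444.
Expected counts (row total × column total / N):
  Method A, High: 168×137/444 = 51.8378
  Method A, Medium: 168×149/444 = 56.3784
  Method A, Low: 168×158/444 = 59.7838
  Method B, High: 164×137/444 = 50.6036
  Method B, Medium: 164×149/444 = 55.0360
  Method B, Low: 164×158/444 = 58.3604
  Method C, High: 112×137/444 = 34.5586
  Method C, Medium: 112×149/444 = 37.5856
  Method C, Low: 112×158/444 = 39.8559
Contributions (O − E)²/E:
  (84 − 51.8378)²/51.8378 = 19.9547
  (40 − 56.3784)²/56.3784 = 4.7581
  (44 − 59.7838)²/59.7838 = 4.1672
  (38 − 50.6036)²/50.6036 = 3.1391
  (67 − 55.0360)²/55.0360 = 2.6008
  (59 − 58.3604)²/58.3604 = 0.0070
  (15 − 34.5586)²/34.5586 = 11.0693
  (42 − 37.5856)²/37.5856 = 0.5185
  (55 − 39.8559)²/39.8559 = 5.7543
χ² = 19.9547 + 4.7581 + 4.1672 + 3.1391 + 2.6008 + 0.0070 + 11.0693 + 0.5185 + 5.7543 = 51.969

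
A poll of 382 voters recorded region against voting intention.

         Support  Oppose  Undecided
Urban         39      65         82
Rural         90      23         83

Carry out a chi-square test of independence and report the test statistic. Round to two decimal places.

Row totals: 186, 196. Column totals: 129, 88, 165. Grand total N = 382.
Expected counts (row total × column total / N):
  Urban, Support: 186×129/382 = 62.812
  Urban, Oppose: 186×88/382 = 42.848
  Urban, Undecided: 186×165/382 = 80.340
  Rural, Support: 196×129/382 = 66.188
  Rural, Oppose: 196×88/382 = 45.152
  Rural, Undecided: 196×165/382 = 84.660
Contributions (O − E)²/E:
  (39 − 62.812)²/62.812 = 9.0271
  (65 − 42.848)²/42.848 = 11.4524
  (82 − 80.340)²/80.340 = 0.0343
  (90 − 66.188)²/66.188 = 8.5667
  (23 − 45.152)²/45.152 = 10.8680
  (83 − 84.660)²/84.660 = 0.0325
χ² = 9.0271 + 11.4524 + 0.0343 + 8.5667 + 10.8680 + 0.0325 = 39.98

39.98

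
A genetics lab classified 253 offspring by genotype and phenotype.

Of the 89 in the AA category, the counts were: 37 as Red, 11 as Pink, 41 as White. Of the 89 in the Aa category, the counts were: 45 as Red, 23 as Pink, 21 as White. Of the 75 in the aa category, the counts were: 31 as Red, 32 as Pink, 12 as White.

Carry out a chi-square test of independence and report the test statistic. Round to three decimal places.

29.484

Row totals: 89, 89, 75. Column totals: 113, 66, 74. Grand total N = 253.
Expected counts (row total × column total / N):
  AA, Red: 89×113/253 = 39.7510
  AA, Pink: 89×66/253 = 23.2174
  AA, White: 89×74/253 = 26.0316
  Aa, Red: 89×113/253 = 39.7510
  Aa, Pink: 89×66/253 = 23.2174
  Aa, White: 89×74/253 = 26.0316
  aa, Red: 75×113/253 = 33.4980
  aa, Pink: 75×66/253 = 19.5652
  aa, White: 75×74/253 = 21.9368
Contributions (O − E)²/E:
  (37 − 39.7510)²/39.7510 = 0.1904
  (11 − 23.2174)²/23.2174 = 6.4290
  (41 − 26.0316)²/26.0316 = 8.6070
  (45 − 39.7510)²/39.7510 = 0.6931
  (23 − 23.2174)²/23.2174 = 0.0020
  (21 − 26.0316)²/26.0316 = 0.9725
  (31 − 33.4980)²/33.4980 = 0.1863
  (32 − 19.5652)²/19.5652 = 7.9030
  (12 − 21.9368)²/21.9368 = 4.5011
χ² = 0.1904 + 6.4290 + 8.6070 + 0.6931 + 0.0020 + 0.9725 + 0.1863 + 7.9030 + 4.5011 = 29.484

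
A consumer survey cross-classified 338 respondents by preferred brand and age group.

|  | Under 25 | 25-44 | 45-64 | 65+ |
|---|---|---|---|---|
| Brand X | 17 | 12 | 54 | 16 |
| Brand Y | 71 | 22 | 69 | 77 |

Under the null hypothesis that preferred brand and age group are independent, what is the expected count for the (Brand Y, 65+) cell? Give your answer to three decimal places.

Row total (Brand Y) = 239; column total (65+) = 93; grand total N = 338.
Expected count = (row total × column total) / N = 239 × 93 / 338 = 65.760.

65.760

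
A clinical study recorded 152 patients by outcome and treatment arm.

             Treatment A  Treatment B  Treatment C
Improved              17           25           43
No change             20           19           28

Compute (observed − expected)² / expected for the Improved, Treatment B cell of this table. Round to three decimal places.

0.006

Row total (Improved) = 85; column total (Treatment B) = 44; N = 152.
Expected count E = 85 × 44 / 152 = 24.6053.
Contribution = (O − E)²/E = (25 − 24.6053)² / 24.6053 = 0.006.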